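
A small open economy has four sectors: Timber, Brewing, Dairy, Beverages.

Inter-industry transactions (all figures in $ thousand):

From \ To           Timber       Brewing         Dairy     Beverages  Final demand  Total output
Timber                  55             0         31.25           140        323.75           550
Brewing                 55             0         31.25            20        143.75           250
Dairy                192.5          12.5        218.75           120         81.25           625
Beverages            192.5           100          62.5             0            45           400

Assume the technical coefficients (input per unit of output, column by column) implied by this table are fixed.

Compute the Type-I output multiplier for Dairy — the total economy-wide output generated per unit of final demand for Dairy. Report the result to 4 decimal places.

Technical coefficients a_ij = z_ij / X_j:
  a_11 = 55/550 = 0.10, a_21 = 55/550 = 0.10, a_31 = 192.5/550 = 0.35, a_41 = 192.5/550 = 0.35
  a_12 = 0/250 = 0.00, a_22 = 0/250 = 0.00, a_32 = 12.5/250 = 0.05, a_42 = 100/250 = 0.40
  a_13 = 31.25/625 = 0.05, a_23 = 31.25/625 = 0.05, a_33 = 218.75/625 = 0.35, a_43 = 62.5/625 = 0.10
  a_14 = 140/400 = 0.35, a_24 = 20/400 = 0.05, a_34 = 120/400 = 0.30, a_44 = 0/400 = 0.00
I − A =
  [   0.90     0.00    -0.05    -0.35]
  [  -0.10     1.00    -0.05    -0.05]
  [  -0.35    -0.05     0.65    -0.30]
  [  -0.35    -0.40    -0.10     1.00]
Compute the cofactors C_ij = (−1)^(i+j)·(3×3 minor ij) of I−A; the adjugate is their transpose:
adj(I−A) = Cᵀ =
  [ 0.598250   0.101250   0.091000   0.241750]
  [ 0.097875   0.443375   0.052750   0.072250]
  [ 0.465875   0.195875   0.745500   0.396500]
  [ 0.295125   0.232375   0.127500   0.565000]
det(I−A) = Σ_j (I−A)_1j·C_1j = (0.90)(0.598250) + (0.00)(0.097875) + (-0.05)(0.465875) + (-0.35)(0.295125) = 0.4118375
(I − A)⁻¹ = adj(I−A) / det(I−A) ≈
  [   1.45264     0.24585     0.22096     0.58700]
  [   0.23765     1.07658     0.12808     0.17543]
  [   1.13121     0.47561     1.81018     0.96276]
  [   0.71661     0.56424     0.30959     1.37190]
The output multiplier for sector j is the column-j sum of the Leontief inverse (I − A)⁻¹ = adj(I−A) / det(I−A).
Column 3 of adj(I−A): (0.091000, 0.052750, 0.745500, 0.127500); det(I−A) = 0.4118375.
m_3 = (0.091000 + 0.052750 + 0.745500 + 0.127500) / 0.4118375 = 1.01675 / 0.4118375 ≈ 2.4688.

m_3 = 2.4688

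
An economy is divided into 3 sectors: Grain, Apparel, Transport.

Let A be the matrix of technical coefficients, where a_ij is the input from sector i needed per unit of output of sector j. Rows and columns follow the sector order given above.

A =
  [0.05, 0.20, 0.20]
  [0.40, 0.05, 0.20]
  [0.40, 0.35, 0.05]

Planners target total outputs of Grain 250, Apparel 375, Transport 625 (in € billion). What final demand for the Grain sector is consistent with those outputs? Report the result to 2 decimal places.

d_1 = 37.50

I − A =
  [   0.95    -0.20    -0.20]
  [  -0.40     0.95    -0.20]
  [  -0.40    -0.35     0.95]
d = (I − A) x:
  d_1 = (+0.95)·250 + (-0.20)·375 + (-0.20)·625 = 37.50
  d_2 = (-0.40)·250 + (+0.95)·375 + (-0.20)·625 = 131.25
  d_3 = (-0.40)·250 + (-0.35)·375 + (+0.95)·625 = 362.50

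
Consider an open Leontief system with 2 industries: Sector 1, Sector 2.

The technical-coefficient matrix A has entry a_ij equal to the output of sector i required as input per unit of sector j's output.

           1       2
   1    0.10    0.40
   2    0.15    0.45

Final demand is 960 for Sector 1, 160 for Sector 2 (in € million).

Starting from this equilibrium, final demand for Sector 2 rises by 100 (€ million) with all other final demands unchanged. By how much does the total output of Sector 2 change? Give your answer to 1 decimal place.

I − A =
  [   0.90    -0.40]
  [  -0.15     0.55]
det(I−A) = (0.90)(0.55) − (-0.40)(-0.15) = 0.4350
adj(I−A) = [[0.55, 0.40], [0.15, 0.90]]
(I − A)⁻¹ = adj(I−A) / det(I−A) ≈
  [   1.2644     0.9195]
  [   0.3448     2.0690]
Δx = (I − A)⁻¹ Δd with Δd having +100 in the Sector 2 component and 0 elsewhere.
So Δx_2 = L_22 · (+100), where L_22 = adj(I−A)_22 / det(I−A) = 0.90 / 0.4350.
Δx_2 = 0.90 × (+100) / 0.4350 = 90.00 / 0.4350 ≈ 206.9.

Δx_2 = 206.9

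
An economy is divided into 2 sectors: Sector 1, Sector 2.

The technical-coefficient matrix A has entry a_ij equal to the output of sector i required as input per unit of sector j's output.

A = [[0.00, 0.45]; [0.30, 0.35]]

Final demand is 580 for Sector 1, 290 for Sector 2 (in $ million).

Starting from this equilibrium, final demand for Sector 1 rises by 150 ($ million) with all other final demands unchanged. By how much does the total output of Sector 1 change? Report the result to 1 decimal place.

I − A =
  [   1.00    -0.45]
  [  -0.30     0.65]
det(I−A) = (1.00)(0.65) − (-0.45)(-0.30) = 0.5150
adj(I−A) = [[0.65, 0.45], [0.30, 1.00]]
(I − A)⁻¹ = adj(I−A) / det(I−A) ≈
  [   1.2621     0.8738]
  [   0.5825     1.9417]
Δx = (I − A)⁻¹ Δd with Δd having +150 in the Sector 1 component and 0 elsewhere.
So Δx_1 = L_11 · (+150), where L_11 = adj(I−A)_11 / det(I−A) = 0.65 / 0.5150.
Δx_1 = 0.65 × (+150) / 0.5150 = 97.50 / 0.5150 ≈ 189.3.

Δx_1 = 189.3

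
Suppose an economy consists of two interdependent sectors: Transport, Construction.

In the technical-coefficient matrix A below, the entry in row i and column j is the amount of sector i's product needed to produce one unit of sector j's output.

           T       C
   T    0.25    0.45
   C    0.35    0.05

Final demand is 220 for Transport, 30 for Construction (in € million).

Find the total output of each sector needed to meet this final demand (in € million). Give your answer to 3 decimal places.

I − A =
  [   0.75    -0.45]
  [  -0.35     0.95]
det(I−A) = (0.75)(0.95) − (-0.45)(-0.35) = 0.5550
adj(I−A) = [[0.95, 0.45], [0.35, 0.75]]
(I − A)⁻¹ = adj(I−A) / det(I−A) ≈
  [   1.7117     0.8108]
  [   0.6306     1.3514]
x = (I − A)⁻¹ d = adj(I−A)·d / det(I−A), with det(I−A) = 0.5550:
  x_T = (0.95·220 + 0.45·30) / 0.5550 = 222.50 / 0.5550 ≈ 400.901
  x_C = (0.35·220 + 0.75·30) / 0.5550 = 99.50 / 0.5550 ≈ 179.279

x_T = 400.901, x_C = 179.279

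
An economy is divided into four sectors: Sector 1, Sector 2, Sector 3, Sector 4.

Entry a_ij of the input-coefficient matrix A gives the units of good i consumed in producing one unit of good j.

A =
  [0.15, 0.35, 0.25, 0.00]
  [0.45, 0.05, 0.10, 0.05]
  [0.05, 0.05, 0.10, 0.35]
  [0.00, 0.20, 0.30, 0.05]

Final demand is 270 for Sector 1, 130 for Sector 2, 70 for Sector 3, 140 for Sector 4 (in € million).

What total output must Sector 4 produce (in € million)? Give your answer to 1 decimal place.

I − A =
  [   0.85    -0.35    -0.25     0.00]
  [  -0.45     0.95    -0.10    -0.05]
  [  -0.05    -0.05     0.90    -0.35]
  [   0.00    -0.20    -0.30     0.95]
Compute the cofactors C_ij = (−1)^(i+j)·(3×3 minor ij) of I−A; the adjugate is their transpose:
adj(I−A) = Cᵀ =
  [ 0.691000   0.291875   0.261625   0.111750]
  [ 0.343000   0.625625   0.200375   0.106750]
  [ 0.097500   0.116500   0.609000   0.230500]
  [ 0.103000   0.168500   0.234500   0.561500]
det(I−A) = Σ_j (I−A)_1j·C_1j = (0.85)(0.691000) + (-0.35)(0.343000) + (-0.25)(0.097500) + (0.00)(0.103000) = 0.442925
(I − A)⁻¹ = adj(I−A) / det(I−A) ≈
  [   1.5601     0.6590     0.5907     0.2523]
  [   0.7744     1.4125     0.4524     0.2410]
  [   0.2201     0.2630     1.3750     0.5204]
  [   0.2325     0.3804     0.5294     1.2677]
x = (I − A)⁻¹ d = adj(I−A)·d / det(I−A), with det(I−A) = 0.442925:
  x_1 = (0.691000·270 + 0.291875·130 + 0.261625·70 + 0.111750·140) / 0.442925 = 258.4725 / 0.442925 ≈ 583.6
  x_2 = (0.343000·270 + 0.625625·130 + 0.200375·70 + 0.106750·140) / 0.442925 = 202.9125 / 0.442925 ≈ 458.1
  x_3 = (0.097500·270 + 0.116500·130 + 0.609000·70 + 0.230500·140) / 0.442925 = 116.37 / 0.442925 ≈ 262.7
  x_4 = (0.103000·270 + 0.168500·130 + 0.234500·70 + 0.561500·140) / 0.442925 = 144.74 / 0.442925 ≈ 326.8

x_4 = 326.8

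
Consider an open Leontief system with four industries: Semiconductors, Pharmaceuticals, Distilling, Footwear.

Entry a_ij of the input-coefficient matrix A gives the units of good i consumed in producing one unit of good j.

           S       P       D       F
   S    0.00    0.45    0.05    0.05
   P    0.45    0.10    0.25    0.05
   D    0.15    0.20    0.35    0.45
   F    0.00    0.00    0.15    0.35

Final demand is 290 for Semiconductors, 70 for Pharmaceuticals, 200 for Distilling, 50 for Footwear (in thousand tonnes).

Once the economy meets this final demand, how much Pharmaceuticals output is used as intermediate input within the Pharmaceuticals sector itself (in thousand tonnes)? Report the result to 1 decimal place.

I − A =
  [   1.00    -0.45    -0.05    -0.05]
  [  -0.45     0.90    -0.25    -0.05]
  [  -0.15    -0.20     0.65    -0.45]
  [   0.00     0.00    -0.15     0.65]
Compute the cofactors C_ij = (−1)^(i+j)·(3×3 minor ij) of I−A; the adjugate is their transpose:
adj(I−A) = Cᵀ =
  [ 0.285500   0.167750   0.112500   0.112750]
  [ 0.185250   0.349000   0.188000   0.171250]
  [ 0.146250   0.173875   0.453375   0.338500]
  [ 0.033750   0.040125   0.104625   0.375250]
det(I−A) = Σ_j (I−A)_1j·C_1j = (1.00)(0.285500) + (-0.45)(0.185250) + (-0.05)(0.146250) + (-0.05)(0.033750) = 0.1931375
(I − A)⁻¹ = adj(I−A) / det(I−A) ≈
  [   1.4782     0.8686     0.5825     0.5838]
  [   0.9592     1.8070     0.9734     0.8867]
  [   0.7572     0.9003     2.3474     1.7526]
  [   0.1747     0.2078     0.5417     1.9429]
First solve x = (I − A)⁻¹ d = adj(I−A)·d / det(I−A); in particular x_P = (0.185250·290 + 0.349000·70 + 0.188000·200 + 0.171250·50) / 0.1931375 = 124.315 / 0.1931375 ≈ 643.661.
Intermediate flow from P to P: z_PP = a_PP · x_P = 0.10 × 124.315 / 0.1931375 = 12.4315 / 0.1931375 ≈ 64.4.

z_PP = 64.4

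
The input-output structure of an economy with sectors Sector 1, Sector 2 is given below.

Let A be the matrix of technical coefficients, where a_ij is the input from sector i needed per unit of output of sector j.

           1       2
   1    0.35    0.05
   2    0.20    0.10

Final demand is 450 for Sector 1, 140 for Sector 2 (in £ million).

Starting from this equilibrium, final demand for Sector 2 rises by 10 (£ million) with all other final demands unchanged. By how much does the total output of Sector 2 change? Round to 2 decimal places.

I − A =
  [   0.65    -0.05]
  [  -0.20     0.90]
det(I−A) = (0.65)(0.90) − (-0.05)(-0.20) = 0.5750
adj(I−A) = [[0.90, 0.05], [0.20, 0.65]]
(I − A)⁻¹ = adj(I−A) / det(I−A) ≈
  [   1.5652     0.0870]
  [   0.3478     1.1304]
Δx = (I − A)⁻¹ Δd with Δd having +10 in the Sector 2 component and 0 elsewhere.
So Δx_2 = L_22 · (+10), where L_22 = adj(I−A)_22 / det(I−A) = 0.65 / 0.5750.
Δx_2 = 0.65 × (+10) / 0.5750 = 6.50 / 0.5750 ≈ 11.30.

Δx_2 = 11.30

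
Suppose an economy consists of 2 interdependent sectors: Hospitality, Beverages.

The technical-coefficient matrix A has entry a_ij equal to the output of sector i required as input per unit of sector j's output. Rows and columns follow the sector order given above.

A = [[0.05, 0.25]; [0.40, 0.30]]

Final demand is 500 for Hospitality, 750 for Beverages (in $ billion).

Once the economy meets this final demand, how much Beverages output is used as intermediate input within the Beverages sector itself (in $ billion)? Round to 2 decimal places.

I − A =
  [   0.95    -0.25]
  [  -0.40     0.70]
det(I−A) = (0.95)(0.70) − (-0.25)(-0.40) = 0.5650
adj(I−A) = [[0.70, 0.25], [0.40, 0.95]]
(I − A)⁻¹ = adj(I−A) / det(I−A) ≈
  [   1.2389     0.4425]
  [   0.7080     1.6814]
First solve x = (I − A)⁻¹ d = adj(I−A)·d / det(I−A); in particular x_B = (0.40·500 + 0.95·750) / 0.5650 = 912.50 / 0.5650 ≈ 1615.0442.
Intermediate flow from B to B: z_BB = a_BB · x_B = 0.30 × 912.50 / 0.5650 = 273.75 / 0.5650 ≈ 484.51.

z_BB = 484.51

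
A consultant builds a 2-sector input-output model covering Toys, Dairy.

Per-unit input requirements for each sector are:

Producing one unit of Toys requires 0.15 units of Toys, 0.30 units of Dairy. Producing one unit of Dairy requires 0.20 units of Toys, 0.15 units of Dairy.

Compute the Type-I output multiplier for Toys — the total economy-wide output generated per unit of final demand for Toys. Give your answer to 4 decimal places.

I − A =
  [   0.85    -0.20]
  [  -0.30     0.85]
det(I−A) = (0.85)(0.85) − (-0.20)(-0.30) = 0.6625
adj(I−A) = [[0.85, 0.20], [0.30, 0.85]]
(I − A)⁻¹ = adj(I−A) / det(I−A) ≈
  [   1.28302     0.30189]
  [   0.45283     1.28302]
The output multiplier for sector j is the column-j sum of the Leontief inverse (I − A)⁻¹ = adj(I−A) / det(I−A).
Column 1 of adj(I−A): (0.85, 0.30); det(I−A) = 0.6625.
m_1 = (0.85 + 0.30) / 0.6625 = 1.15 / 0.6625 ≈ 1.7358.

m_1 = 1.7358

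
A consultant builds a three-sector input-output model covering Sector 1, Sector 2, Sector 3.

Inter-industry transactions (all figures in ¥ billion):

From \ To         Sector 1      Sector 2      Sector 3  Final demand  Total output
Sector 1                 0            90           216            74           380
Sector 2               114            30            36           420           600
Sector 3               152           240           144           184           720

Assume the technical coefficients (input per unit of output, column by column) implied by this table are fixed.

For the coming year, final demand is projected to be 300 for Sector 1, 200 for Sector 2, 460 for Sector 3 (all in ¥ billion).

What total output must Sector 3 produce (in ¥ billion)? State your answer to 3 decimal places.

x_3 = 1194.737

Technical coefficients a_ij = z_ij / X_j:
  a_11 = 0/380 = 0.00, a_21 = 114/380 = 0.30, a_31 = 152/380 = 0.40
  a_12 = 90/600 = 0.15, a_22 = 30/600 = 0.05, a_32 = 240/600 = 0.40
  a_13 = 216/720 = 0.30, a_23 = 36/720 = 0.05, a_33 = 144/720 = 0.20
I − A =
  [   1.00    -0.15    -0.30]
  [  -0.30     0.95    -0.05]
  [  -0.40    -0.40     0.80]
Cofactors of I−A, C_ij = (−1)^(i+j)·(minor ij) (rows/columns in the sector order above):
  C_11 = (0.95)(0.80) − (-0.05)(-0.40) = 0.7400
  C_12 = −[(-0.30)(0.80) − (-0.05)(-0.40)] = 0.2600
  C_13 = (-0.30)(-0.40) − (0.95)(-0.40) = 0.5000
  C_21 = −[(-0.15)(0.80) − (-0.30)(-0.40)] = 0.2400
  C_22 = (1.00)(0.80) − (-0.30)(-0.40) = 0.6800
  C_23 = −[(1.00)(-0.40) − (-0.15)(-0.40)] = 0.4600
  C_31 = (-0.15)(-0.05) − (-0.30)(0.95) = 0.2925
  C_32 = −[(1.00)(-0.05) − (-0.30)(-0.30)] = 0.1400
  C_33 = (1.00)(0.95) − (-0.15)(-0.30) = 0.9050
det(I−A) = Σ_j (I−A)_1j·C_1j = (1.00)(0.7400) + (-0.15)(0.2600) + (-0.30)(0.5000) = 0.5510
adj(I−A) = Cᵀ =
  [ 0.7400   0.2400   0.2925]
  [ 0.2600   0.6800   0.1400]
  [ 0.5000   0.4600   0.9050]
(I − A)⁻¹ = adj(I−A) / det(I−A) ≈
  [   1.3430     0.4356     0.5309]
  [   0.4719     1.2341     0.2541]
  [   0.9074     0.8348     1.6425]
x = (I − A)⁻¹ d = adj(I−A)·d / det(I−A), with det(I−A) = 0.5510:
  x_1 = (0.7400·300 + 0.2400·200 + 0.2925·460) / 0.5510 = 404.55 / 0.5510 ≈ 734.211
  x_2 = (0.2600·300 + 0.6800·200 + 0.1400·460) / 0.5510 = 278.40 / 0.5510 ≈ 505.263
  x_3 = (0.5000·300 + 0.4600·200 + 0.9050·460) / 0.5510 = 658.30 / 0.5510 ≈ 1194.737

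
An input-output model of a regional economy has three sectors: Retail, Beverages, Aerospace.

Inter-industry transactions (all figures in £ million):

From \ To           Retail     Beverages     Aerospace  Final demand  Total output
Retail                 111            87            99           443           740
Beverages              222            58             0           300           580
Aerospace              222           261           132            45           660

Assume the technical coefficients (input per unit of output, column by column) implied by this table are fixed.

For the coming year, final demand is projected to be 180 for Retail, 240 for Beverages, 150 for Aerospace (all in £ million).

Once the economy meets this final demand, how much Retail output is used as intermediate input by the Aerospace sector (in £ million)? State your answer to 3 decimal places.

Technical coefficients a_ij = z_ij / X_j:
  a_RR = 111/740 = 0.15, a_BR = 222/740 = 0.30, a_AR = 222/740 = 0.30
  a_RB = 87/580 = 0.15, a_BB = 58/580 = 0.10, a_AB = 261/580 = 0.45
  a_RA = 99/660 = 0.15, a_BA = 0/660 = 0.00, a_AA = 132/660 = 0.20
I − A =
  [   0.85    -0.15    -0.15]
  [  -0.30     0.90     0.00]
  [  -0.30    -0.45     0.80]
Cofactors of I−A, C_ij = (−1)^(i+j)·(minor ij) (rows/columns in the sector order above):
  C_11 = (0.90)(0.80) − (0.00)(-0.45) = 0.7200
  C_12 = −[(-0.30)(0.80) − (0.00)(-0.30)] = 0.2400
  C_13 = (-0.30)(-0.45) − (0.90)(-0.30) = 0.4050
  C_21 = −[(-0.15)(0.80) − (-0.15)(-0.45)] = 0.1875
  C_22 = (0.85)(0.80) − (-0.15)(-0.30) = 0.6350
  C_23 = −[(0.85)(-0.45) − (-0.15)(-0.30)] = 0.4275
  C_31 = (-0.15)(0.00) − (-0.15)(0.90) = 0.1350
  C_32 = −[(0.85)(0.00) − (-0.15)(-0.30)] = 0.0450
  C_33 = (0.85)(0.90) − (-0.15)(-0.30) = 0.7200
det(I−A) = Σ_j (I−A)_1j·C_1j = (0.85)(0.7200) + (-0.15)(0.2400) + (-0.15)(0.4050) = 0.51525
adj(I−A) = Cᵀ =
  [ 0.7200   0.1875   0.1350]
  [ 0.2400   0.6350   0.0450]
  [ 0.4050   0.4275   0.7200]
(I − A)⁻¹ = adj(I−A) / det(I−A) ≈
  [   1.3974     0.3639     0.2620]
  [   0.4658     1.2324     0.0873]
  [   0.7860     0.8297     1.3974]
First solve x = (I − A)⁻¹ d = adj(I−A)·d / det(I−A); in particular x_A = (0.4050·180 + 0.4275·240 + 0.7200·150) / 0.51525 = 283.50 / 0.51525 ≈ 550.21834.
Intermediate flow from R to A: z_RA = a_RA · x_A = 0.15 × 283.50 / 0.51525 = 42.525 / 0.51525 ≈ 82.533.

z_RA = 82.533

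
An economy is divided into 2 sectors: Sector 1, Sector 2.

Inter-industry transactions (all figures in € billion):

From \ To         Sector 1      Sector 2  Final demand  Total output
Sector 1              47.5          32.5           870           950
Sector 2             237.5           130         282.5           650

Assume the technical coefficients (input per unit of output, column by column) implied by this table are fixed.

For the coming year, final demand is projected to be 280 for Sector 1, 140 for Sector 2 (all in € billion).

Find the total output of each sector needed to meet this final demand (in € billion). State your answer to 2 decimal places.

Technical coefficients a_ij = z_ij / X_j:
  a_11 = 47.5/950 = 0.05, a_21 = 237.5/950 = 0.25
  a_12 = 32.5/650 = 0.05, a_22 = 130/650 = 0.20
I − A =
  [   0.95    -0.05]
  [  -0.25     0.80]
det(I−A) = (0.95)(0.80) − (-0.05)(-0.25) = 0.7475
adj(I−A) = [[0.80, 0.05], [0.25, 0.95]]
(I − A)⁻¹ = adj(I−A) / det(I−A) ≈
  [   1.0702     0.0669]
  [   0.3344     1.2709]
x = (I − A)⁻¹ d = adj(I−A)·d / det(I−A), with det(I−A) = 0.7475:
  x_1 = (0.80·280 + 0.05·140) / 0.7475 = 231.00 / 0.7475 ≈ 309.03
  x_2 = (0.25·280 + 0.95·140) / 0.7475 = 203.00 / 0.7475 ≈ 271.57

x_1 = 309.03, x_2 = 271.57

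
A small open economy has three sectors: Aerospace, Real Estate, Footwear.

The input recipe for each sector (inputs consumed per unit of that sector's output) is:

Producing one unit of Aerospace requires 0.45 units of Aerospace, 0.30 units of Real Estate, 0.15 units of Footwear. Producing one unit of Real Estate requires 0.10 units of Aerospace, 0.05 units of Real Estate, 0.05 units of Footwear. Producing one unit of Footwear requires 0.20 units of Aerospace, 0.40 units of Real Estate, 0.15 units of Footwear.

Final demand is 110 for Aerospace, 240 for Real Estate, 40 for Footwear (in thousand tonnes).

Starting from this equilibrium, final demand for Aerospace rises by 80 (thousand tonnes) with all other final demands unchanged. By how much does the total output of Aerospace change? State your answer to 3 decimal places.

I − A =
  [   0.55    -0.10    -0.20]
  [  -0.30     0.95    -0.40]
  [  -0.15    -0.05     0.85]
Cofactors of I−A, C_ij = (−1)^(i+j)·(minor ij) (rows/columns in the sector order above):
  C_11 = (0.95)(0.85) − (-0.40)(-0.05) = 0.7875
  C_12 = −[(-0.30)(0.85) − (-0.40)(-0.15)] = 0.3150
  C_13 = (-0.30)(-0.05) − (0.95)(-0.15) = 0.1575
  C_21 = −[(-0.10)(0.85) − (-0.20)(-0.05)] = 0.0950
  C_22 = (0.55)(0.85) − (-0.20)(-0.15) = 0.4375
  C_23 = −[(0.55)(-0.05) − (-0.10)(-0.15)] = 0.0425
  C_31 = (-0.10)(-0.40) − (-0.20)(0.95) = 0.2300
  C_32 = −[(0.55)(-0.40) − (-0.20)(-0.30)] = 0.2800
  C_33 = (0.55)(0.95) − (-0.10)(-0.30) = 0.4925
det(I−A) = Σ_j (I−A)_1j·C_1j = (0.55)(0.7875) + (-0.10)(0.3150) + (-0.20)(0.1575) = 0.370125
adj(I−A) = Cᵀ =
  [ 0.7875   0.0950   0.2300]
  [ 0.3150   0.4375   0.2800]
  [ 0.1575   0.0425   0.4925]
(I − A)⁻¹ = adj(I−A) / det(I−A) ≈
  [   2.1277     0.2567     0.6214]
  [   0.8511     1.1820     0.7565]
  [   0.4255     0.1148     1.3306]
Δx = (I − A)⁻¹ Δd with Δd having +80 in the Aerospace component and 0 elsewhere.
So Δx_A = L_AA · (+80), where L_AA = adj(I−A)_AA / det(I−A) = 0.7875 / 0.370125.
Δx_A = 0.7875 × (+80) / 0.370125 = 63.00 / 0.370125 ≈ 170.213.

Δx_A = 170.213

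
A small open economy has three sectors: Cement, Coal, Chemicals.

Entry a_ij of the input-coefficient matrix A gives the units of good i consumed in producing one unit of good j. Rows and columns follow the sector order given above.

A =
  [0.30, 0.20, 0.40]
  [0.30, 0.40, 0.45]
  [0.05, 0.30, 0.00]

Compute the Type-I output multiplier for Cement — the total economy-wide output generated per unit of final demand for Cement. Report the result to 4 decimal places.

m_1 = 4.2606

I − A =
  [   0.70    -0.20    -0.40]
  [  -0.30     0.60    -0.45]
  [  -0.05    -0.30     1.00]
Cofactors of I−A, C_ij = (−1)^(i+j)·(minor ij) (rows/columns in the sector order above):
  C_11 = (0.60)(1.00) − (-0.45)(-0.30) = 0.4650
  C_12 = −[(-0.30)(1.00) − (-0.45)(-0.05)] = 0.3225
  C_13 = (-0.30)(-0.30) − (0.60)(-0.05) = 0.1200
  C_21 = −[(-0.20)(1.00) − (-0.40)(-0.30)] = 0.3200
  C_22 = (0.70)(1.00) − (-0.40)(-0.05) = 0.6800
  C_23 = −[(0.70)(-0.30) − (-0.20)(-0.05)] = 0.2200
  C_31 = (-0.20)(-0.45) − (-0.40)(0.60) = 0.3300
  C_32 = −[(0.70)(-0.45) − (-0.40)(-0.30)] = 0.4350
  C_33 = (0.70)(0.60) − (-0.20)(-0.30) = 0.3600
det(I−A) = Σ_j (I−A)_1j·C_1j = (0.70)(0.4650) + (-0.20)(0.3225) + (-0.40)(0.1200) = 0.2130
adj(I−A) = Cᵀ =
  [ 0.4650   0.3200   0.3300]
  [ 0.3225   0.6800   0.4350]
  [ 0.1200   0.2200   0.3600]
(I − A)⁻¹ = adj(I−A) / det(I−A) ≈
  [   2.18310     1.50235     1.54930]
  [   1.51408     3.19249     2.04225]
  [   0.56338     1.03286     1.69014]
The output multiplier for sector j is the column-j sum of the Leontief inverse (I − A)⁻¹ = adj(I−A) / det(I−A).
Column 1 of adj(I−A): (0.4650, 0.3225, 0.1200); det(I−A) = 0.2130.
m_1 = (0.4650 + 0.3225 + 0.1200) / 0.2130 = 0.9075 / 0.2130 ≈ 4.2606.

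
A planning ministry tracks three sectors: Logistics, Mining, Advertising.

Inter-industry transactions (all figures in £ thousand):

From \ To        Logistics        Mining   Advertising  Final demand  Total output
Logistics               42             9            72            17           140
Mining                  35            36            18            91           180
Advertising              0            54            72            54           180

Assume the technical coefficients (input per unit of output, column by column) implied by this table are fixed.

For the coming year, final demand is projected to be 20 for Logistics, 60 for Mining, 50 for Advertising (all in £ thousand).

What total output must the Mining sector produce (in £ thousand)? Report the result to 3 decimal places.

x_2 = 132.252

Technical coefficients a_ij = z_ij / X_j:
  a_11 = 42/140 = 0.30, a_21 = 35/140 = 0.25, a_31 = 0/140 = 0.00
  a_12 = 9/180 = 0.05, a_22 = 36/180 = 0.20, a_32 = 54/180 = 0.30
  a_13 = 72/180 = 0.40, a_23 = 18/180 = 0.10, a_33 = 72/180 = 0.40
I − A =
  [   0.70    -0.05    -0.40]
  [  -0.25     0.80    -0.10]
  [   0.00    -0.30     0.60]
Cofactors of I−A, C_ij = (−1)^(i+j)·(minor ij) (rows/columns in the sector order above):
  C_11 = (0.80)(0.60) − (-0.10)(-0.30) = 0.4500
  C_12 = −[(-0.25)(0.60) − (-0.10)(0.00)] = 0.1500
  C_13 = (-0.25)(-0.30) − (0.80)(0.00) = 0.0750
  C_21 = −[(-0.05)(0.60) − (-0.40)(-0.30)] = 0.1500
  C_22 = (0.70)(0.60) − (-0.40)(0.00) = 0.4200
  C_23 = −[(0.70)(-0.30) − (-0.05)(0.00)] = 0.2100
  C_31 = (-0.05)(-0.10) − (-0.40)(0.80) = 0.3250
  C_32 = −[(0.70)(-0.10) − (-0.40)(-0.25)] = 0.1700
  C_33 = (0.70)(0.80) − (-0.05)(-0.25) = 0.5475
det(I−A) = Σ_j (I−A)_1j·C_1j = (0.70)(0.4500) + (-0.05)(0.1500) + (-0.40)(0.0750) = 0.2775
adj(I−A) = Cᵀ =
  [ 0.4500   0.1500   0.3250]
  [ 0.1500   0.4200   0.1700]
  [ 0.0750   0.2100   0.5475]
(I − A)⁻¹ = adj(I−A) / det(I−A) ≈
  [   1.6216     0.5405     1.1712]
  [   0.5405     1.5135     0.6126]
  [   0.2703     0.7568     1.9730]
x = (I − A)⁻¹ d = adj(I−A)·d / det(I−A), with det(I−A) = 0.2775:
  x_1 = (0.4500·20 + 0.1500·60 + 0.3250·50) / 0.2775 = 34.25 / 0.2775 ≈ 123.423
  x_2 = (0.1500·20 + 0.4200·60 + 0.1700·50) / 0.2775 = 36.70 / 0.2775 ≈ 132.252
  x_3 = (0.0750·20 + 0.2100·60 + 0.5475·50) / 0.2775 = 41.475 / 0.2775 ≈ 149.459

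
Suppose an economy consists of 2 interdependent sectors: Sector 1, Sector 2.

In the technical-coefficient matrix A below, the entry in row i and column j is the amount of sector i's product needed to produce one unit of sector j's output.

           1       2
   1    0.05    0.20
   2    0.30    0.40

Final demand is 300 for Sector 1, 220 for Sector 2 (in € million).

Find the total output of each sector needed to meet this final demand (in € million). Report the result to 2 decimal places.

x_1 = 439.22, x_2 = 586.27

I − A =
  [   0.95    -0.20]
  [  -0.30     0.60]
det(I−A) = (0.95)(0.60) − (-0.20)(-0.30) = 0.5100
adj(I−A) = [[0.60, 0.20], [0.30, 0.95]]
(I − A)⁻¹ = adj(I−A) / det(I−A) ≈
  [   1.1765     0.3922]
  [   0.5882     1.8627]
x = (I − A)⁻¹ d = adj(I−A)·d / det(I−A), with det(I−A) = 0.5100:
  x_1 = (0.60·300 + 0.20·220) / 0.5100 = 224.00 / 0.5100 ≈ 439.22
  x_2 = (0.30·300 + 0.95·220) / 0.5100 = 299.00 / 0.5100 ≈ 586.27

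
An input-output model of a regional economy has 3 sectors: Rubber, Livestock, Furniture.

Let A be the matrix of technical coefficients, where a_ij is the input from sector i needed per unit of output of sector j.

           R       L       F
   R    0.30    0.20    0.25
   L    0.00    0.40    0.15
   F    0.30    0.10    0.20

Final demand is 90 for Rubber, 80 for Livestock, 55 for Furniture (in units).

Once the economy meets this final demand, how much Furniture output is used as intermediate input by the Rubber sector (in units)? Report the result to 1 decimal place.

z_FR = 73.5

I − A =
  [   0.70    -0.20    -0.25]
  [   0.00     0.60    -0.15]
  [  -0.30    -0.10     0.80]
Cofactors of I−A, C_ij = (−1)^(i+j)·(minor ij) (rows/columns in the sector order above):
  C_11 = (0.60)(0.80) − (-0.15)(-0.10) = 0.4650
  C_12 = −[(0.00)(0.80) − (-0.15)(-0.30)] = 0.0450
  C_13 = (0.00)(-0.10) − (0.60)(-0.30) = 0.1800
  C_21 = −[(-0.20)(0.80) − (-0.25)(-0.10)] = 0.1850
  C_22 = (0.70)(0.80) − (-0.25)(-0.30) = 0.4850
  C_23 = −[(0.70)(-0.10) − (-0.20)(-0.30)] = 0.1300
  C_31 = (-0.20)(-0.15) − (-0.25)(0.60) = 0.1800
  C_32 = −[(0.70)(-0.15) − (-0.25)(0.00)] = 0.1050
  C_33 = (0.70)(0.60) − (-0.20)(0.00) = 0.4200
det(I−A) = Σ_j (I−A)_1j·C_1j = (0.70)(0.4650) + (-0.20)(0.0450) + (-0.25)(0.1800) = 0.2715
adj(I−A) = Cᵀ =
  [ 0.4650   0.1850   0.1800]
  [ 0.0450   0.4850   0.1050]
  [ 0.1800   0.1300   0.4200]
(I − A)⁻¹ = adj(I−A) / det(I−A) ≈
  [   1.7127     0.6814     0.6630]
  [   0.1657     1.7864     0.3867]
  [   0.6630     0.4788     1.5470]
First solve x = (I − A)⁻¹ d = adj(I−A)·d / det(I−A); in particular x_R = (0.4650·90 + 0.1850·80 + 0.1800·55) / 0.2715 = 66.55 / 0.2715 ≈ 245.120.
Intermediate flow from F to R: z_FR = a_FR · x_R = 0.30 × 66.55 / 0.2715 = 19.965 / 0.2715 ≈ 73.5.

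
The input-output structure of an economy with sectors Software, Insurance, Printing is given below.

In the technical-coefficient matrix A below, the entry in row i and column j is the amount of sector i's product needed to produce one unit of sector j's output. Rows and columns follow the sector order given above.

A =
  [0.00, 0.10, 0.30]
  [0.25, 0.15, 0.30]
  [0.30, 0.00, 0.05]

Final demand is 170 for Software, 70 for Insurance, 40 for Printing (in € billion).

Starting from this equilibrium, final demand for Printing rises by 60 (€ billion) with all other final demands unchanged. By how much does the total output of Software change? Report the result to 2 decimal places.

Δx_S = 24.49

I − A =
  [   1.00    -0.10    -0.30]
  [  -0.25     0.85    -0.30]
  [  -0.30     0.00     0.95]
Cofactors of I−A, C_ij = (−1)^(i+j)·(minor ij) (rows/columns in the sector order above):
  C_11 = (0.85)(0.95) − (-0.30)(0.00) = 0.8075
  C_12 = −[(-0.25)(0.95) − (-0.30)(-0.30)] = 0.3275
  C_13 = (-0.25)(0.00) − (0.85)(-0.30) = 0.2550
  C_21 = −[(-0.10)(0.95) − (-0.30)(0.00)] = 0.0950
  C_22 = (1.00)(0.95) − (-0.30)(-0.30) = 0.8600
  C_23 = −[(1.00)(0.00) − (-0.10)(-0.30)] = 0.0300
  C_31 = (-0.10)(-0.30) − (-0.30)(0.85) = 0.2850
  C_32 = −[(1.00)(-0.30) − (-0.30)(-0.25)] = 0.3750
  C_33 = (1.00)(0.85) − (-0.10)(-0.25) = 0.8250
det(I−A) = Σ_j (I−A)_1j·C_1j = (1.00)(0.8075) + (-0.10)(0.3275) + (-0.30)(0.2550) = 0.69825
adj(I−A) = Cᵀ =
  [ 0.8075   0.0950   0.2850]
  [ 0.3275   0.8600   0.3750]
  [ 0.2550   0.0300   0.8250]
(I − A)⁻¹ = adj(I−A) / det(I−A) ≈
  [   1.1565     0.1361     0.4082]
  [   0.4690     1.2317     0.5371]
  [   0.3652     0.0430     1.1815]
Δx = (I − A)⁻¹ Δd with Δd having +60 in the Printing component and 0 elsewhere.
So Δx_S = L_SP · (+60), where L_SP = adj(I−A)_SP / det(I−A) = 0.2850 / 0.69825.
Δx_S = 0.2850 × (+60) / 0.69825 = 17.10 / 0.69825 ≈ 24.49.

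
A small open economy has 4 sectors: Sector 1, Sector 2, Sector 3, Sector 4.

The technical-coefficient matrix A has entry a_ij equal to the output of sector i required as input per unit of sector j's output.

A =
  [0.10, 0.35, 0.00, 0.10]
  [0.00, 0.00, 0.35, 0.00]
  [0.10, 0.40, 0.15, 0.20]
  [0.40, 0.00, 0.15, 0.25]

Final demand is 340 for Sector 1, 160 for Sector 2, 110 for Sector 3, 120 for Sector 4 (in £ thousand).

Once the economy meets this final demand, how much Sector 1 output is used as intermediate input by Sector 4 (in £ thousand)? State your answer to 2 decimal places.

z_14 = 55.94

I − A =
  [   0.90    -0.35     0.00    -0.10]
  [   0.00     1.00    -0.35     0.00]
  [  -0.10    -0.40     0.85    -0.20]
  [  -0.40     0.00    -0.15     0.75]
Compute the cofactors C_ij = (−1)^(i+j)·(3×3 minor ij) of I−A; the adjugate is their transpose:
adj(I−A) = Cᵀ =
  [ 0.502500   0.218625   0.106875   0.095500]
  [ 0.054250   0.511250   0.222250   0.066500]
  [ 0.155000   0.308250   0.635000   0.190000]
  [ 0.299000   0.178250   0.184000   0.626750]
det(I−A) = Σ_j (I−A)_1j·C_1j = (0.90)(0.502500) + (-0.35)(0.054250) + (0.00)(0.155000) + (-0.10)(0.299000) = 0.4033625
(I − A)⁻¹ = adj(I−A) / det(I−A) ≈
  [   1.2458     0.5420     0.2650     0.2368]
  [   0.1345     1.2675     0.5510     0.1649]
  [   0.3843     0.7642     1.5743     0.4710]
  [   0.7413     0.4419     0.4562     1.5538]
First solve x = (I − A)⁻¹ d = adj(I−A)·d / det(I−A); in particular x_4 = (0.299000·340 + 0.178250·160 + 0.184000·110 + 0.626750·120) / 0.4033625 = 225.63 / 0.4033625 ≈ 559.3728.
Intermediate flow from 1 to 4: z_14 = a_14 · x_4 = 0.10 × 225.63 / 0.4033625 = 22.563 / 0.4033625 ≈ 55.94.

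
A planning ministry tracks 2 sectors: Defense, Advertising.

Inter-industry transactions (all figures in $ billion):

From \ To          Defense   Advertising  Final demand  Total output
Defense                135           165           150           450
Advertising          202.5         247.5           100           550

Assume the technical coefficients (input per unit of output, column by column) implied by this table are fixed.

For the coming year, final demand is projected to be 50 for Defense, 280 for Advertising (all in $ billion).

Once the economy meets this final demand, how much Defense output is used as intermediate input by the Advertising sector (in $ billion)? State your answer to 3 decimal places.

Technical coefficients a_ij = z_ij / X_j:
  a_DD = 135/450 = 0.30, a_AD = 202.5/450 = 0.45
  a_DA = 165/550 = 0.30, a_AA = 247.5/550 = 0.45
I − A =
  [   0.70    -0.30]
  [  -0.45     0.55]
det(I−A) = (0.70)(0.55) − (-0.30)(-0.45) = 0.2500
adj(I−A) = [[0.55, 0.30], [0.45, 0.70]]
(I − A)⁻¹ = adj(I−A) / det(I−A) ≈
  [   2.2000     1.2000]
  [   1.8000     2.8000]
First solve x = (I − A)⁻¹ d = adj(I−A)·d / det(I−A); in particular x_A = (0.45·50 + 0.70·280) / 0.2500 = 218.50 / 0.2500 = 874.00000.
Intermediate flow from D to A: z_DA = a_DA · x_A = 0.30 × 218.50 / 0.2500 = 65.55 / 0.2500 = 262.200.

z_DA = 262.200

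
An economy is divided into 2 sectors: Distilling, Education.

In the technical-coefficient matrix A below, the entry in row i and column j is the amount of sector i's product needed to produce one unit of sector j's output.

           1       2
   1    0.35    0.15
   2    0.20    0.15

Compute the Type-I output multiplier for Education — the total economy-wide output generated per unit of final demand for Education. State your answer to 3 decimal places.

m_2 = 1.531

I − A =
  [   0.65    -0.15]
  [  -0.20     0.85]
det(I−A) = (0.65)(0.85) − (-0.15)(-0.20) = 0.5225
adj(I−A) = [[0.85, 0.15], [0.20, 0.65]]
(I − A)⁻¹ = adj(I−A) / det(I−A) ≈
  [   1.6268     0.2871]
  [   0.3828     1.2440]
The output multiplier for sector j is the column-j sum of the Leontief inverse (I − A)⁻¹ = adj(I−A) / det(I−A).
Column 2 of adj(I−A): (0.15, 0.65); det(I−A) = 0.5225.
m_2 = (0.15 + 0.65) / 0.5225 = 0.80 / 0.5225 ≈ 1.531.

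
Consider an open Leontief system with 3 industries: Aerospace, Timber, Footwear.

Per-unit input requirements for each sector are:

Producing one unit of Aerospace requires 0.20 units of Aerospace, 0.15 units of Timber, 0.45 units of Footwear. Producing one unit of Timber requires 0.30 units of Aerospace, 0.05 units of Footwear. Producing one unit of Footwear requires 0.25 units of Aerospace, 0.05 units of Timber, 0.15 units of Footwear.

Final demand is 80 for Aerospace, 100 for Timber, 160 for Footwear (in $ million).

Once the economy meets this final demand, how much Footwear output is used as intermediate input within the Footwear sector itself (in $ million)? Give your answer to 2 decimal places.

I − A =
  [   0.80    -0.30    -0.25]
  [  -0.15     1.00    -0.05]
  [  -0.45    -0.05     0.85]
Cofactors of I−A, C_ij = (−1)^(i+j)·(minor ij) (rows/columns in the sector order above):
  C_11 = (1.00)(0.85) − (-0.05)(-0.05) = 0.8475
  C_12 = −[(-0.15)(0.85) − (-0.05)(-0.45)] = 0.1500
  C_13 = (-0.15)(-0.05) − (1.00)(-0.45) = 0.4575
  C_21 = −[(-0.30)(0.85) − (-0.25)(-0.05)] = 0.2675
  C_22 = (0.80)(0.85) − (-0.25)(-0.45) = 0.5675
  C_23 = −[(0.80)(-0.05) − (-0.30)(-0.45)] = 0.1750
  C_31 = (-0.30)(-0.05) − (-0.25)(1.00) = 0.2650
  C_32 = −[(0.80)(-0.05) − (-0.25)(-0.15)] = 0.0775
  C_33 = (0.80)(1.00) − (-0.30)(-0.15) = 0.7550
det(I−A) = Σ_j (I−A)_1j·C_1j = (0.80)(0.8475) + (-0.30)(0.1500) + (-0.25)(0.4575) = 0.518625
adj(I−A) = Cᵀ =
  [ 0.8475   0.2675   0.2650]
  [ 0.1500   0.5675   0.0775]
  [ 0.4575   0.1750   0.7550]
(I − A)⁻¹ = adj(I−A) / det(I−A) ≈
  [   1.6341     0.5158     0.5110]
  [   0.2892     1.0942     0.1494]
  [   0.8821     0.3374     1.4558]
First solve x = (I − A)⁻¹ d = adj(I−A)·d / det(I−A); in particular x_F = (0.4575·80 + 0.1750·100 + 0.7550·160) / 0.518625 = 174.90 / 0.518625 ≈ 337.2379.
Intermediate flow from F to F: z_FF = a_FF · x_F = 0.15 × 174.90 / 0.518625 = 26.235 / 0.518625 ≈ 50.59.

z_FF = 50.59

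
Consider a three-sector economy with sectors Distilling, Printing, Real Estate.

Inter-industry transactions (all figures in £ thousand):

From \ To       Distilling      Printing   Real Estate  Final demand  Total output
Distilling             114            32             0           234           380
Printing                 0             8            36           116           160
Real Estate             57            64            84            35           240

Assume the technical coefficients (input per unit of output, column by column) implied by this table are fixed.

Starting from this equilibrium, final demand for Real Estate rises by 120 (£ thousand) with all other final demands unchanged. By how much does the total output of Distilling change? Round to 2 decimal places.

Δx_D = 9.33

Technical coefficients a_ij = z_ij / X_j:
  a_DD = 114/380 = 0.30, a_PD = 0/380 = 0.00, a_RD = 57/380 = 0.15
  a_DP = 32/160 = 0.20, a_PP = 8/160 = 0.05, a_RP = 64/160 = 0.40
  a_DR = 0/240 = 0.00, a_PR = 36/240 = 0.15, a_RR = 84/240 = 0.35
I − A =
  [   0.70    -0.20     0.00]
  [   0.00     0.95    -0.15]
  [  -0.15    -0.40     0.65]
Cofactors of I−A, C_ij = (−1)^(i+j)·(minor ij) (rows/columns in the sector order above):
  C_11 = (0.95)(0.65) − (-0.15)(-0.40) = 0.5575
  C_12 = −[(0.00)(0.65) − (-0.15)(-0.15)] = 0.0225
  C_13 = (0.00)(-0.40) − (0.95)(-0.15) = 0.1425
  C_21 = −[(-0.20)(0.65) − (0.00)(-0.40)] = 0.1300
  C_22 = (0.70)(0.65) − (0.00)(-0.15) = 0.4550
  C_23 = −[(0.70)(-0.40) − (-0.20)(-0.15)] = 0.3100
  C_31 = (-0.20)(-0.15) − (0.00)(0.95) = 0.0300
  C_32 = −[(0.70)(-0.15) − (0.00)(0.00)] = 0.1050
  C_33 = (0.70)(0.95) − (-0.20)(0.00) = 0.6650
det(I−A) = Σ_j (I−A)_1j·C_1j = (0.70)(0.5575) + (-0.20)(0.0225) + (0.00)(0.1425) = 0.38575
adj(I−A) = Cᵀ =
  [ 0.5575   0.1300   0.0300]
  [ 0.0225   0.4550   0.1050]
  [ 0.1425   0.3100   0.6650]
(I − A)⁻¹ = adj(I−A) / det(I−A) ≈
  [   1.4452     0.3370     0.0778]
  [   0.0583     1.1795     0.2722]
  [   0.3694     0.8036     1.7239]
Δx = (I − A)⁻¹ Δd with Δd having +120 in the Real Estate component and 0 elsewhere.
So Δx_D = L_DR · (+120), where L_DR = adj(I−A)_DR / det(I−A) = 0.0300 / 0.38575.
Δx_D = 0.0300 × (+120) / 0.38575 = 3.60 / 0.38575 ≈ 9.33.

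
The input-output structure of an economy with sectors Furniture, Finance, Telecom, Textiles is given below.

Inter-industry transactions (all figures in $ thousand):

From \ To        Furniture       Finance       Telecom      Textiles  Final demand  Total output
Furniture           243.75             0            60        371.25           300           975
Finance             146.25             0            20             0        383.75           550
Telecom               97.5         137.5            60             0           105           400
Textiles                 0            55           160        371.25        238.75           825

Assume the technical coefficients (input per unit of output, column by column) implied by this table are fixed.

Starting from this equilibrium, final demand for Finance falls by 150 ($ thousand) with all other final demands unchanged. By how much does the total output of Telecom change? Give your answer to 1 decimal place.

Technical coefficients a_ij = z_ij / X_j:
  a_11 = 243.75/975 = 0.25, a_21 = 146.25/975 = 0.15, a_31 = 97.5/975 = 0.10, a_41 = 0/975 = 0.00
  a_12 = 0/550 = 0.00, a_22 = 0/550 = 0.00, a_32 = 137.5/550 = 0.25, a_42 = 55/550 = 0.10
  a_13 = 60/400 = 0.15, a_23 = 20/400 = 0.05, a_33 = 60/400 = 0.15, a_43 = 160/400 = 0.40
  a_14 = 371.25/825 = 0.45, a_24 = 0/825 = 0.00, a_34 = 0/825 = 0.00, a_44 = 371.25/825 = 0.45
I − A =
  [   0.75     0.00    -0.15    -0.45]
  [  -0.15     1.00    -0.05     0.00]
  [  -0.10    -0.25     0.85     0.00]
  [   0.00    -0.10    -0.40     0.55]
Compute the cofactors C_ij = (−1)^(i+j)·(3×3 minor ij) of I−A; the adjugate is their transpose:
adj(I−A) = Cᵀ =
  [ 0.460625   0.103875   0.264750   0.376875]
  [ 0.072875   0.324375   0.060000   0.059625]
  [ 0.075625   0.107625   0.405750   0.061875]
  [ 0.068250   0.137250   0.306000   0.607500]
det(I−A) = Σ_j (I−A)_1j·C_1j = (0.75)(0.460625) + (0.00)(0.072875) + (-0.15)(0.075625) + (-0.45)(0.068250) = 0.3034125
(I − A)⁻¹ = adj(I−A) / det(I−A) ≈
  [   1.5181     0.3424     0.8726     1.2421]
  [   0.2402     1.0691     0.1978     0.1965]
  [   0.2492     0.3547     1.3373     0.2039]
  [   0.2249     0.4524     1.0085     2.0022]
Δx = (I − A)⁻¹ Δd with Δd having -150 in the Finance component and 0 elsewhere.
So Δx_3 = L_32 · (-150), where L_32 = adj(I−A)_32 / det(I−A) = 0.107625 / 0.3034125.
Δx_3 = 0.107625 × (-150) / 0.3034125 = -16.14375 / 0.3034125 ≈ -53.2.

Δx_3 = -53.2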